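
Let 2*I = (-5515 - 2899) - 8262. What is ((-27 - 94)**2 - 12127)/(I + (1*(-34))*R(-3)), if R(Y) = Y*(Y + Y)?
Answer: -1257/4475 ≈ -0.28089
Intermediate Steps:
I = -8338 (I = ((-5515 - 2899) - 8262)/2 = (-8414 - 8262)/2 = (1/2)*(-16676) = -8338)
R(Y) = 2*Y**2 (R(Y) = Y*(2*Y) = 2*Y**2)
((-27 - 94)**2 - 12127)/(I + (1*(-34))*R(-3)) = ((-27 - 94)**2 - 12127)/(-8338 + (1*(-34))*(2*(-3)**2)) = ((-121)**2 - 12127)/(-8338 - 68*9) = (14641 - 12127)/(-8338 - 34*18) = 2514/(-8338 - 612) = 2514/(-8950) = 2514*(-1/8950) = -1257/4475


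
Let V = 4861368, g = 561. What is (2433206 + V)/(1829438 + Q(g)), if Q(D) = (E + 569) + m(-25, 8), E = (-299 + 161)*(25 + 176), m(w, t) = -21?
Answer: 521041/128732 ≈ 4.0475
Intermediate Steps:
E = -27738 (E = -138*201 = -27738)
Q(D) = -27190 (Q(D) = (-27738 + 569) - 21 = -27169 - 21 = -27190)
(2433206 + V)/(1829438 + Q(g)) = (2433206 + 4861368)/(1829438 - 27190) = 7294574/1802248 = 7294574*(1/1802248) = 521041/128732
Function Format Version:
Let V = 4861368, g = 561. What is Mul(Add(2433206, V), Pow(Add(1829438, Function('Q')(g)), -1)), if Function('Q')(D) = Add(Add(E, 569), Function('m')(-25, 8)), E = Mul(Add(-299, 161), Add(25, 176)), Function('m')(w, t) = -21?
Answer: Rational(521041, 128732) ≈ 4.0475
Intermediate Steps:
E = -27738 (E = Mul(-138, 201) = -27738)
Function('Q')(D) = -27190 (Function('Q')(D) = Add(Add(-27738, 569), -21) = Add(-27169, -21) = -27190)
Mul(Add(2433206, V), Pow(Add(1829438, Function('Q')(g)), -1)) = Mul(Add(2433206, 4861368), Pow(Add(1829438, -27190), -1)) = Mul(7294574, Pow(1802248, -1)) = Mul(7294574, Rational(1, 1802248)) = Rational(521041, 128732)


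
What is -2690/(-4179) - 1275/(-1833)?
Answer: 3419665/2553369 ≈ 1.3393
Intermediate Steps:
-2690/(-4179) - 1275/(-1833) = -2690*(-1/4179) - 1275*(-1/1833) = 2690/4179 + 425/611 = 3419665/2553369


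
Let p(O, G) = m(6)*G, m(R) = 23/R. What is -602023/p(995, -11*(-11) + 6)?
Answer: -3612138/2921 ≈ -1236.6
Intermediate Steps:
p(O, G) = 23*G/6 (p(O, G) = (23/6)*G = (23*(⅙))*G = 23*G/6)
-602023/p(995, -11*(-11) + 6) = -602023*6/(23*(-11*(-11) + 6)) = -602023*6/(23*(121 + 6)) = -602023/((23/6)*127) = -602023/2921/6 = -602023*6/2921 = -3612138/2921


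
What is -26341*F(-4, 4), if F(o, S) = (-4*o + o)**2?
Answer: -3793104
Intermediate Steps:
F(o, S) = 9*o**2 (F(o, S) = (-3*o)**2 = 9*o**2)
-26341*F(-4, 4) = -237069*(-4)**2 = -237069*16 = -26341*144 = -3793104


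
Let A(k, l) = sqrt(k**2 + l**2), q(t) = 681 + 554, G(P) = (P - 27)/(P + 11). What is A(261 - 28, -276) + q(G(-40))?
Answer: 1235 + sqrt(130465) ≈ 1596.2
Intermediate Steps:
G(P) = (-27 + P)/(11 + P)
q(t) = 1235
A(261 - 28, -276) + q(G(-40)) = sqrt((261 - 28)**2 + (-276)**2) + 1235 = sqrt(233**2 + 76176) + 1235 = sqrt(54289 + 76176) + 1235 = sqrt(130465) + 1235 = 1235 + sqrt(130465)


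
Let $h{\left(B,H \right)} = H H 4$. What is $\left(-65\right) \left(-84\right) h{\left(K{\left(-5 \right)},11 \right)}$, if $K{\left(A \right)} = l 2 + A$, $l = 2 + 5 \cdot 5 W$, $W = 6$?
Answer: $2642640$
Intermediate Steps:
$l = 152$ ($l = 2 + 5 \cdot 5 \cdot 6 = 2 + 5 \cdot 30 = 2 + 150 = 152$)
$K{\left(A \right)} = 304 + A$ ($K{\left(A \right)} = 152 \cdot 2 + A = 304 + A$)
$h{\left(B,H \right)} = 4 H^{2}$ ($h{\left(B,H \right)} = H^{2} \cdot 4 = 4 H^{2}$)
$\left(-65\right) \left(-84\right) h{\left(K{\left(-5 \right)},11 \right)} = \left(-65\right) \left(-84\right) 4 \cdot 11^{2} = 5460 \cdot 4 \cdot 121 = 5460 \cdot 484 = 2642640$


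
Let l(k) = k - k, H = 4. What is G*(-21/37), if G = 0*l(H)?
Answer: 0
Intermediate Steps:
l(k) = 0
G = 0 (G = 0*0 = 0)
G*(-21/37) = 0*(-21/37) = 0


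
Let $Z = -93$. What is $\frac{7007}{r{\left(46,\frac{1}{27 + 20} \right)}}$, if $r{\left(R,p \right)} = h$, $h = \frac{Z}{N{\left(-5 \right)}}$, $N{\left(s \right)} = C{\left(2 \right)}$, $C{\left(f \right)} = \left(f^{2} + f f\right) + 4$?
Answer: $- \frac{28028}{31} \approx -904.13$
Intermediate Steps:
$C{\left(f \right)} = 4 + 2 f^{2}$ ($C{\left(f \right)} = \left(f^{2} + f^{2}\right) + 4 = 2 f^{2} + 4 = 4 + 2 f^{2}$)
$N{\left(s \right)} = 12$ ($N{\left(s \right)} = 4 + 2 \cdot 2^{2} = 4 + 2 \cdot 4 = 4 + 8 = 12$)
$h = - \frac{31}{4}$ ($h = - \frac{93}{12} = \left(-93\right) \frac{1}{12} = - \frac{31}{4} \approx -7.75$)
$r{\left(R,p \right)} = - \frac{31}{4}$
$\frac{7007}{r{\left(46,\frac{1}{27 + 20} \right)}} = \frac{7007}{- \frac{31}{4}} = 7007 \left(- \frac{4}{31}\right) = - \frac{28028}{31}$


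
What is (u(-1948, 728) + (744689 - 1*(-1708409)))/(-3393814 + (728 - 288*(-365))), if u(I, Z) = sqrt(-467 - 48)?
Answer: -1226549/1643983 - I*sqrt(515)/3287966 ≈ -0.74608 - 6.902e-6*I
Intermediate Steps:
u(I, Z) = I*sqrt(515) (u(I, Z) = sqrt(-515) = I*sqrt(515))
(u(-1948, 728) + (744689 - 1*(-1708409)))/(-3393814 + (728 - 288*(-365))) = (I*sqrt(515) + (744689 - 1*(-1708409)))/(-3393814 + (728 - 288*(-365))) = (I*sqrt(515) + (744689 + 1708409))/(-3393814 + (728 + 105120)) = (I*sqrt(515) + 2453098)/(-3393814 + 105848) = (2453098 + I*sqrt(515))/(-3287966) = (2453098 + I*sqrt(515))*(-1/3287966) = -1226549/1643983 - I*sqrt(515)/3287966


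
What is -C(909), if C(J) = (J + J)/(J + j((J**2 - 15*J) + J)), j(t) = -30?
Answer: -606/293 ≈ -2.0683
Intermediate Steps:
C(J) = 2*J/(-30 + J) (C(J) = (J + J)/(J - 30) = (2*J)/(-30 + J) = 2*J/(-30 + J))
-C(909) = -2*909/(-30 + 909) = -2*909/879 = -1*606/293 = -606/293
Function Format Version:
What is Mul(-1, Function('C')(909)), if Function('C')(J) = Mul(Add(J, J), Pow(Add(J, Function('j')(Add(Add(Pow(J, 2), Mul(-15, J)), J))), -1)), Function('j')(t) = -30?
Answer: Rational(-606, 293) ≈ -2.0683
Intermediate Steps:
Function('C')(J) = Mul(2, J, Pow(Add(-30, J), -1)) (Function('C')(J) = Mul(Add(J, J), Pow(Add(J, -30), -1)) = Mul(Mul(2, J), Pow(Add(-30, J), -1)) = Mul(2, J, Pow(Add(-30, J), -1)))
Mul(-1, Function('C')(909)) = Mul(-1, Mul(2, 909, Pow(Add(-30, 909), -1))) = Mul(-1, Mul(2, 909, Pow(879, -1))) = Mul(-1, Mul(2, 909, Rational(1, 879))) = Mul(-1, Rational(606, 293)) = Rational(-606, 293)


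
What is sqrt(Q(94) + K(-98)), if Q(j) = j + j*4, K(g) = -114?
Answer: 2*sqrt(89) ≈ 18.868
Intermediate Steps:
Q(j) = 5*j (Q(j) = j + 4*j = 5*j)
sqrt(Q(94) + K(-98)) = sqrt(5*94 - 114) = sqrt(470 - 114) = sqrt(356) = 2*sqrt(89)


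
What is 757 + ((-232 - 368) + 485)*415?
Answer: -46968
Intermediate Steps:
757 + ((-232 - 368) + 485)*415 = 757 + (-600 + 485)*415 = 757 - 115*415 = 757 - 47725 = -46968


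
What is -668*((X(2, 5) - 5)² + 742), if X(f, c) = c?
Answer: -495656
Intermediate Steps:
-668*((X(2, 5) - 5)² + 742) = -668*((5 - 5)² + 742) = -668*(0² + 742) = -668*(0 + 742) = -668*742 = -495656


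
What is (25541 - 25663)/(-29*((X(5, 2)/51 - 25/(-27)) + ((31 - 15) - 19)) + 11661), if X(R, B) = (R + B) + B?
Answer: -27999/2688829 ≈ -0.010413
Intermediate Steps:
X(R, B) = R + 2*B (X(R, B) = (B + R) + B = R + 2*B)
(25541 - 25663)/(-29*((X(5, 2)/51 - 25/(-27)) + ((31 - 15) - 19)) + 11661) = (25541 - 25663)/(-29*(((5 + 2*2)/51 - 25/(-27)) + ((31 - 15) - 19)) + 11661) = -122/(-29*(((5 + 4)*(1/51) - 25*(-1/27)) + (16 - 19)) + 11661) = -122/(-29*((9*(1/51) + 25/27) - 3) + 11661) = -122/(-29*((3/17 + 25/27) - 3) + 11661) = -122/(-29*(506/459 - 3) + 11661) = -122/(-29*(-871/459) + 11661) = -122/(25259/459 + 11661) = -122/5377658/459 = -122*459/5377658 = -27999/2688829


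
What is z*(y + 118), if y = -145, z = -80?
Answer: 2160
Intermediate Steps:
z*(y + 118) = -80*(-145 + 118) = -80*(-27) = 2160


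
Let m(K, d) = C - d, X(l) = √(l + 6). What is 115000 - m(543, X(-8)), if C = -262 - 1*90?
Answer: 115352 + I*√2 ≈ 1.1535e+5 + 1.4142*I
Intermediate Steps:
C = -352 (C = -262 - 90 = -352)
X(l) = √(6 + l)
m(K, d) = -352 - d
115000 - m(543, X(-8)) = 115000 - (-352 - √(6 - 8)) = 115000 - (-352 - √(-2)) = 115000 - (-352 - I*√2) = 115000 + (352 + I*√2) = 115352 + I*√2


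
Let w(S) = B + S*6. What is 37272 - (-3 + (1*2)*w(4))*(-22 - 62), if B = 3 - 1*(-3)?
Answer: 42060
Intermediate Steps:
B = 6 (B = 3 + 3 = 6)
w(S) = 6 + 6*S (w(S) = 6 + S*6 = 6 + 6*S)
37272 - (-3 + (1*2)*w(4))*(-22 - 62) = 37272 - (-3 + (1*2)*(6 + 6*4))*(-22 - 62) = 37272 - (-3 + 2*(6 + 24))*(-84) = 37272 - (-3 + 2*30)*(-84) = 37272 - (-3 + 60)*(-84) = 37272 - 57*(-84) = 37272 - 1*(-4788) = 37272 + 4788 = 42060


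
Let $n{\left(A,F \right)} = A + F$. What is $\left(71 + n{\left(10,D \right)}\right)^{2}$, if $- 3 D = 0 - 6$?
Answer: $6889$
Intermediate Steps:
$D = 2$ ($D = - \frac{0 - 6}{3} = \left(- \frac{1}{3}\right) \left(-6\right) = 2$)
$\left(71 + n{\left(10,D \right)}\right)^{2} = \left(71 + \left(10 + 2\right)\right)^{2} = \left(71 + 12\right)^{2} = 83^{2} = 6889$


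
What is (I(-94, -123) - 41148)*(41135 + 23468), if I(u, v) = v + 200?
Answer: -2653309813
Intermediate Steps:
I(u, v) = 200 + v
(I(-94, -123) - 41148)*(41135 + 23468) = ((200 - 123) - 41148)*(41135 + 23468) = (77 - 41148)*64603 = -41071*64603 = -2653309813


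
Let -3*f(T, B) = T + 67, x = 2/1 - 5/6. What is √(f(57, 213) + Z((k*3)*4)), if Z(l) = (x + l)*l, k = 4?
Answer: 2*√5217/3 ≈ 48.153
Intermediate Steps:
x = 7/6 (x = 2*1 - 5*⅙ = 2 - ⅚ = 7/6 ≈ 1.1667)
f(T, B) = -67/3 - T/3 (f(T, B) = -(T + 67)/3 = -(67 + T)/3 = -67/3 - T/3)
Z(l) = l*(7/6 + l) (Z(l) = (7/6 + l)*l = l*(7/6 + l))
√(f(57, 213) + Z((k*3)*4)) = √((-67/3 - ⅓*57) + ((4*3)*4)*(7 + 6*((4*3)*4))/6) = √((-67/3 - 19) + (12*4)*(7 + 6*(12*4))/6) = √(-124/3 + (⅙)*48*(7 + 6*48)) = √(-124/3 + (⅙)*48*(7 + 288)) = √(-124/3 + (⅙)*48*295) = √(-124/3 + 2360) = √(6956/3) = 2*√5217/3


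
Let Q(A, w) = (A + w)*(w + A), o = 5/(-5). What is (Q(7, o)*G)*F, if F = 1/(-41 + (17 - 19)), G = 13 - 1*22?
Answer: 324/43 ≈ 7.5349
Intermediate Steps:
o = -1 (o = 5*(-1/5) = -1)
Q(A, w) = (A + w)**2 (Q(A, w) = (A + w)*(A + w) = (A + w)**2)
G = -9 (G = 13 - 22 = -9)
F = -1/43 (F = 1/(-41 - 2) = 1/(-43) = -1/43 ≈ -0.023256)
(Q(7, o)*G)*F = ((7 - 1)**2*(-9))*(-1/43) = (6**2*(-9))*(-1/43) = (36*(-9))*(-1/43) = -324*(-1/43) = 324/43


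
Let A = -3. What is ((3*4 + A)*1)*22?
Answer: 198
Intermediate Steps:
((3*4 + A)*1)*22 = ((3*4 - 3)*1)*22 = ((12 - 3)*1)*22 = (9*1)*22 = 9*22 = 198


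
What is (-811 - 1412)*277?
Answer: -615771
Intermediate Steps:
(-811 - 1412)*277 = -2223*277 = -615771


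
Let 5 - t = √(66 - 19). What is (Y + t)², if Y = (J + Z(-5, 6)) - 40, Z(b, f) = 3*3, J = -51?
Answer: (77 + √47)² ≈ 7031.8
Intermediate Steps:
Z(b, f) = 9
t = 5 - √47 (t = 5 - √(66 - 19) = 5 - √47 ≈ -1.8557)
Y = -82 (Y = (-51 + 9) - 40 = -42 - 40 = -82)
(Y + t)² = (-82 + (5 - √47))² = (-77 - √47)²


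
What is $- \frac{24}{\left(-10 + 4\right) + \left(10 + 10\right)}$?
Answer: $- \frac{12}{7} \approx -1.7143$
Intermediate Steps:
$- \frac{24}{\left(-10 + 4\right) + \left(10 + 10\right)} = - \frac{24}{-6 + 20} = - \frac{24}{14} = \left(-24\right) \frac{1}{14} = - \frac{12}{7}$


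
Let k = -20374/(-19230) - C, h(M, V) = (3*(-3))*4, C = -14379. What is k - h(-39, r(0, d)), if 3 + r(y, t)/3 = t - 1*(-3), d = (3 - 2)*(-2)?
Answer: 138610412/9615 ≈ 14416.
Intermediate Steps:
d = -2 (d = 1*(-2) = -2)
r(y, t) = 3*t (r(y, t) = -9 + 3*(t - 1*(-3)) = -9 + 3*(t + 3) = -9 + 3*(3 + t) = -9 + (9 + 3*t) = 3*t)
h(M, V) = -36 (h(M, V) = -9*4 = -36)
k = 138264272/9615 (k = -20374/(-19230) - 1*(-14379) = -20374*(-1/19230) + 14379 = 10187/9615 + 14379 = 138264272/9615 ≈ 14380.)
k - h(-39, r(0, d)) = 138264272/9615 - 1*(-36) = 138264272/9615 + 36 = 138610412/9615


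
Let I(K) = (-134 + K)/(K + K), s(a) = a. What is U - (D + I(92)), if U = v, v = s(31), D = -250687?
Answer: 23066077/92 ≈ 2.5072e+5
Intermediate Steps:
I(K) = (-134 + K)/(2*K) (I(K) = (-134 + K)/((2*K)) = (-134 + K)*(1/(2*K)) = (-134 + K)/(2*K))
v = 31
U = 31
U - (D + I(92)) = 31 - (-250687 + (½)*(-134 + 92)/92) = 31 - (-250687 + (½)*(1/92)*(-42)) = 31 - (-250687 - 21/92) = 31 - 1*(-23063225/92) = 31 + 23063225/92 = 23066077/92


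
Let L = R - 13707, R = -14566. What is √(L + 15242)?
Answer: I*√13031 ≈ 114.15*I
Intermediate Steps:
L = -28273 (L = -14566 - 13707 = -28273)
√(L + 15242) = √(-28273 + 15242) = √(-13031) = I*√13031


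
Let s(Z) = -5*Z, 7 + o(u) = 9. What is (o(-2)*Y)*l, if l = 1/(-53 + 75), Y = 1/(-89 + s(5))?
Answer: -1/1254 ≈ -0.00079745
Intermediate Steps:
o(u) = 2 (o(u) = -7 + 9 = 2)
Y = -1/114 (Y = 1/(-89 - 5*5) = 1/(-89 - 25) = 1/(-114) = -1/114 ≈ -0.0087719)
l = 1/22 ≈ 0.045455
(o(-2)*Y)*l = (2*(-1/114))*(1/22) = -1/57*1/22 = -1/1254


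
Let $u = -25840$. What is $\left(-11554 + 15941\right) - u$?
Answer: $30227$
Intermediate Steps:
$\left(-11554 + 15941\right) - u = \left(-11554 + 15941\right) - -25840 = 4387 + 25840 = 30227$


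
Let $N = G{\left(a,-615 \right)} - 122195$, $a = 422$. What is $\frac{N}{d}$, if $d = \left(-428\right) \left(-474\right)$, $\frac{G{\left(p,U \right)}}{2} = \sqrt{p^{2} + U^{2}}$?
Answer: $- \frac{122195}{202872} + \frac{\sqrt{556309}}{101436} \approx -0.59497$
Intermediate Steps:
$G{\left(p,U \right)} = 2 \sqrt{U^{2} + p^{2}}$ ($G{\left(p,U \right)} = 2 \sqrt{p^{2} + U^{2}} = 2 \sqrt{U^{2} + p^{2}}$)
$d = 202872$
$N = -122195 + 2 \sqrt{556309}$ ($N = 2 \sqrt{\left(-615\right)^{2} + 422^{2}} - 122195 = 2 \sqrt{378225 + 178084} - 122195 = 2 \sqrt{556309} - 122195 = -122195 + 2 \sqrt{556309} \approx -1.207 \cdot 10^{5}$)
$\frac{N}{d} = \frac{-122195 + 2 \sqrt{556309}}{202872} = \left(-122195 + 2 \sqrt{556309}\right) \frac{1}{202872} = - \frac{122195}{202872} + \frac{\sqrt{556309}}{101436}$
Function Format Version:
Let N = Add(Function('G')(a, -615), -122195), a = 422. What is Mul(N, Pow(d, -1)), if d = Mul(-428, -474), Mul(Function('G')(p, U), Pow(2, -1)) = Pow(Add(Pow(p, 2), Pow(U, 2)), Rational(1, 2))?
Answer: Add(Rational(-122195, 202872), Mul(Rational(1, 101436), Pow(556309, Rational(1, 2)))) ≈ -0.59497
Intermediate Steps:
Function('G')(p, U) = Mul(2, Pow(Add(Pow(U, 2), Pow(p, 2)), Rational(1, 2))) (Function('G')(p, U) = Mul(2, Pow(Add(Pow(p, 2), Pow(U, 2)), Rational(1, 2))) = Mul(2, Pow(Add(Pow(U, 2), Pow(p, 2)), Rational(1, 2))))
d = 202872
N = Add(-122195, Mul(2, Pow(556309, Rational(1, 2)))) (N = Add(Mul(2, Pow(Add(Pow(-615, 2), Pow(422, 2)), Rational(1, 2))), -122195) = Add(Mul(2, Pow(Add(378225, 178084), Rational(1, 2))), -122195) = Add(Mul(2, Pow(556309, Rational(1, 2))), -122195) = Add(-122195, Mul(2, Pow(556309, Rational(1, 2)))) ≈ -1.2070e+5)
Mul(N, Pow(d, -1)) = Mul(Add(-122195, Mul(2, Pow(556309, Rational(1, 2)))), Pow(202872, -1)) = Mul(Add(-122195, Mul(2, Pow(556309, Rational(1, 2)))), Rational(1, 202872)) = Add(Rational(-122195, 202872), Mul(Rational(1, 101436), Pow(556309, Rational(1, 2))))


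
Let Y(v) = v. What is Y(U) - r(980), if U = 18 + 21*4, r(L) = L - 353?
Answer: -525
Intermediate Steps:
r(L) = -353 + L
U = 102 (U = 18 + 84 = 102)
Y(U) - r(980) = 102 - (-353 + 980) = 102 - 1*627 = 102 - 627 = -525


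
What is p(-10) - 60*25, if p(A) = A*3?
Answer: -1530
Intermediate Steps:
p(A) = 3*A
p(-10) - 60*25 = 3*(-10) - 60*25 = -30 - 1500 = -1530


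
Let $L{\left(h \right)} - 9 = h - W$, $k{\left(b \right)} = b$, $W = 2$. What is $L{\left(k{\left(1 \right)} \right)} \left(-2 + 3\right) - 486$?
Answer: $-478$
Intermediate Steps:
$L{\left(h \right)} = 7 + h$ ($L{\left(h \right)} = 9 + \left(h - 2\right) = 9 + \left(-2 + h\right) = 7 + h$)
$L{\left(k{\left(1 \right)} \right)} \left(-2 + 3\right) - 486 = \left(7 + 1\right) \left(-2 + 3\right) - 486 = 8 \cdot 1 - 486 = 8 - 486 = -478$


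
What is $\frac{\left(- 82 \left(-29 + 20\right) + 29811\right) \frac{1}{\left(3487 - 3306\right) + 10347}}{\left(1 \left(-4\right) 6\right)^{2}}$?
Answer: $\frac{10183}{2021376} \approx 0.0050377$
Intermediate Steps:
$\frac{\left(- 82 \left(-29 + 20\right) + 29811\right) \frac{1}{\left(3487 - 3306\right) + 10347}}{\left(1 \left(-4\right) 6\right)^{2}} = \frac{\left(\left(-82\right) \left(-9\right) + 29811\right) \frac{1}{181 + 10347}}{\left(\left(-4\right) 6\right)^{2}} = \frac{\left(738 + 29811\right) \frac{1}{10528}}{\left(-24\right)^{2}} = \frac{30549 \cdot \frac{1}{10528}}{576} = \frac{30549}{10528} \cdot \frac{1}{576} = \frac{10183}{2021376}$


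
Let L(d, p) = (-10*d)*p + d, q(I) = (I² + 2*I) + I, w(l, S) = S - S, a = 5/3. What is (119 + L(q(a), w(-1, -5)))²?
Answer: 1301881/81 ≈ 16073.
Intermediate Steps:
a = 5/3 (a = 5*(⅓) = 5/3 ≈ 1.6667)
w(l, S) = 0
q(I) = I² + 3*I
L(d, p) = d - 10*d*p (L(d, p) = -10*d*p + d = d - 10*d*p)
(119 + L(q(a), w(-1, -5)))² = (119 + (5*(3 + 5/3)/3)*(1 - 10*0))² = (119 + ((5/3)*(14/3))*(1 + 0))² = (119 + (70/9)*1)² = (119 + 70/9)² = (1141/9)² = 1301881/81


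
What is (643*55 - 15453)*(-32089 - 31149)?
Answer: -1259195056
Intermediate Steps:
(643*55 - 15453)*(-32089 - 31149) = (35365 - 15453)*(-63238) = 19912*(-63238) = -1259195056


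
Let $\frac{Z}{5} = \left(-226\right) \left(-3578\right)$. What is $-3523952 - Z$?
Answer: $-7567092$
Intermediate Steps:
$Z = 4043140$ ($Z = 5 \left(\left(-226\right) \left(-3578\right)\right) = 5 \cdot 808628 = 4043140$)
$-3523952 - Z = -3523952 - 4043140 = -7567092$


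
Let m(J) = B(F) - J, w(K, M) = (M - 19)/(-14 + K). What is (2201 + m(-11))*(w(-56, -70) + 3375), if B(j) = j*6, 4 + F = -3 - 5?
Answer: 50576546/7 ≈ 7.2252e+6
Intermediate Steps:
F = -12 (F = -4 + (-3 - 5) = -4 - 8 = -12)
B(j) = 6*j
w(K, M) = (-19 + M)/(-14 + K)
m(J) = -72 - J (m(J) = 6*(-12) - J = -72 - J)
(2201 + m(-11))*(w(-56, -70) + 3375) = (2201 + (-72 - 1*(-11)))*((-19 - 70)/(-14 - 56) + 3375) = (2201 + (-72 + 11))*(-89/(-70) + 3375) = (2201 - 61)*(-1/70*(-89) + 3375) = 2140*(89/70 + 3375) = 2140*(236339/70) = 50576546/7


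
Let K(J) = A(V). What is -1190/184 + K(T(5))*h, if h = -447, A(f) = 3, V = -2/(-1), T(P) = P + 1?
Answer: -123967/92 ≈ -1347.5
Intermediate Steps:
T(P) = 1 + P
V = 2 (V = -2*(-1) = 2)
K(J) = 3
-1190/184 + K(T(5))*h = -1190/184 + 3*(-447) = -1190*1/184 - 1341 = -595/92 - 1341 = -123967/92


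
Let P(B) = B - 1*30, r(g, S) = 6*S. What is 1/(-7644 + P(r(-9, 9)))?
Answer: -1/7620 ≈ -0.00013123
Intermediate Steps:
P(B) = -30 + B (P(B) = B - 30 = -30 + B)
1/(-7644 + P(r(-9, 9))) = 1/(-7644 + (-30 + 6*9)) = 1/(-7644 + (-30 + 54)) = 1/(-7644 + 24) = 1/(-7620) = -1/7620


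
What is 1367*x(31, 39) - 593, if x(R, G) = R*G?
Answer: 1652110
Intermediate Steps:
x(R, G) = G*R
1367*x(31, 39) - 593 = 1367*(39*31) - 593 = 1367*1209 - 593 = 1652703 - 593 = 1652110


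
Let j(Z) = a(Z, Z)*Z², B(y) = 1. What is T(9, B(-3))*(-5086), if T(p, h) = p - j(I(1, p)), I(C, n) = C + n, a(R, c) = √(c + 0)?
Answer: -45774 + 508600*√10 ≈ 1.5626e+6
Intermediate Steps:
a(R, c) = √c
j(Z) = Z^(5/2) (j(Z) = √Z*Z² = Z^(5/2))
T(p, h) = p - (1 + p)^(5/2)
T(9, B(-3))*(-5086) = (9 - (1 + 9)^(5/2))*(-5086) = (9 - 10^(5/2))*(-5086) = (9 - 100*√10)*(-5086) = -45774 + 508600*√10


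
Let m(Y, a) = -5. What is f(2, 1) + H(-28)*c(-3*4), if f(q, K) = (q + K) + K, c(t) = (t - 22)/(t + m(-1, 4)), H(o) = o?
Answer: -52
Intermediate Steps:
c(t) = (-22 + t)/(-5 + t) (c(t) = (t - 22)/(t - 5) = (-22 + t)/(-5 + t))
f(q, K) = q + 2*K (f(q, K) = (K + q) + K = q + 2*K)
f(2, 1) + H(-28)*c(-3*4) = (2 + 2*1) - 28*(-22 - 3*4)/(-5 - 3*4) = (2 + 2) - 28*(-22 - 12)/(-5 - 12) = 4 - 28*(-34)/(-17) = 4 - (-28)*(-34)/17 = 4 - 28*2 = 4 - 56 = -52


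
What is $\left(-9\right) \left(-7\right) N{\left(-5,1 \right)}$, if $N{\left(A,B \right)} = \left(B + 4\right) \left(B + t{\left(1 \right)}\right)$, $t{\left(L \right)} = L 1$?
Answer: $630$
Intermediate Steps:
$t{\left(L \right)} = L$
$N{\left(A,B \right)} = \left(1 + B\right) \left(4 + B\right)$ ($N{\left(A,B \right)} = \left(B + 4\right) \left(B + 1\right) = \left(4 + B\right) \left(1 + B\right) = \left(1 + B\right) \left(4 + B\right)$)
$\left(-9\right) \left(-7\right) N{\left(-5,1 \right)} = \left(-9\right) \left(-7\right) \left(4 + 1^{2} + 5 \cdot 1\right) = 63 \left(4 + 1 + 5\right) = 63 \cdot 10 = 630$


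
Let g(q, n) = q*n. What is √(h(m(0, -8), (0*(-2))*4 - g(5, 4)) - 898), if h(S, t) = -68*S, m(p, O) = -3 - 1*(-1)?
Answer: I*√762 ≈ 27.604*I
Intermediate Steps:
g(q, n) = n*q
m(p, O) = -2 (m(p, O) = -3 + 1 = -2)
√(h(m(0, -8), (0*(-2))*4 - g(5, 4)) - 898) = √(-68*(-2) - 898) = √(136 - 898) = √(-762) = I*√762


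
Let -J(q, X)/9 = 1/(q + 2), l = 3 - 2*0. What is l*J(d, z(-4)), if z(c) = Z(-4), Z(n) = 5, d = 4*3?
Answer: -27/14 ≈ -1.9286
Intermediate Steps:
d = 12
z(c) = 5
l = 3 (l = 3 + 0 = 3)
J(q, X) = -9/(2 + q) (J(q, X) = -9/(q + 2) = -9/(2 + q))
l*J(d, z(-4)) = 3*(-9/(2 + 12)) = 3*(-9/14) = -27/14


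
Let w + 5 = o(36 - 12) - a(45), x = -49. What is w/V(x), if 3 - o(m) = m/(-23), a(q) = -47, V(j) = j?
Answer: -1059/1127 ≈ -0.93966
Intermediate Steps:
o(m) = 3 + m/23 (o(m) = 3 - m/(-23) = 3 - m*(-1)/23 = 3 - (-1)*m/23 = 3 + m/23)
w = 1059/23 (w = -5 + ((3 + (36 - 12)/23) - 1*(-47)) = -5 + ((3 + (1/23)*24) + 47) = -5 + ((3 + 24/23) + 47) = -5 + (93/23 + 47) = -5 + 1174/23 = 1059/23 ≈ 46.043)
w/V(x) = (1059/23)/(-49) = (1059/23)*(-1/49) = -1059/1127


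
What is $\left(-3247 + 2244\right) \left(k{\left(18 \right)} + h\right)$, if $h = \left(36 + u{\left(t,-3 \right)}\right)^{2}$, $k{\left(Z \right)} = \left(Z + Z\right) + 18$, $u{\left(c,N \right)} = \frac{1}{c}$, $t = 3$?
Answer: $- \frac{12404101}{9} \approx -1.3782 \cdot 10^{6}$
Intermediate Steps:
$k{\left(Z \right)} = 18 + 2 Z$ ($k{\left(Z \right)} = 2 Z + 18 = 18 + 2 Z$)
$h = \frac{11881}{9}$ ($h = \left(36 + \frac{1}{3}\right)^{2} = \left(\frac{109}{3}\right)^{2} = \frac{11881}{9} \approx 1320.1$)
$\left(-3247 + 2244\right) \left(k{\left(18 \right)} + h\right) = \left(-3247 + 2244\right) \left(\left(18 + 2 \cdot 18\right) + \frac{11881}{9}\right) = - 1003 \left(\left(18 + 36\right) + \frac{11881}{9}\right) = - 1003 \left(54 + \frac{11881}{9}\right) = \left(-1003\right) \frac{12367}{9} = - \frac{12404101}{9}$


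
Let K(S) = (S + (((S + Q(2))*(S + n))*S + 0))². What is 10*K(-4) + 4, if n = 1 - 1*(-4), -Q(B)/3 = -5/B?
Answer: 3244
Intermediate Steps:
Q(B) = 15/B (Q(B) = -(-15)/B = 15/B)
n = 5 (n = 1 + 4 = 5)
K(S) = (S + S*(5 + S)*(15/2 + S))² (K(S) = (S + (((S + 15/2)*(S + 5))*S + 0))² = (S + (((S + 15*(½))*(5 + S))*S + 0))² = (S + (((S + 15/2)*(5 + S))*S + 0))² = (S + (((15/2 + S)*(5 + S))*S + 0))² = (S + (((5 + S)*(15/2 + S))*S + 0))² = (S + (S*(5 + S)*(15/2 + S) + 0))² = (S + S*(5 + S)*(15/2 + S))²)
10*K(-4) + 4 = 10*((¼)*(-4)²*(77 + 2*(-4)² + 25*(-4))²) + 4 = 10*((¼)*16*(77 + 2*16 - 100)²) + 4 = 10*((¼)*16*(77 + 32 - 100)²) + 4 = 10*((¼)*16*9²) + 4 = 10*((¼)*16*81) + 4 = 10*324 + 4 = 3240 + 4 = 3244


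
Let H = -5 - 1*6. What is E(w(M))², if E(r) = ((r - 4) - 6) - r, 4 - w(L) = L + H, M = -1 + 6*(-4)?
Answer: 100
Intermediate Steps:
H = -11 (H = -5 - 6 = -11)
M = -25 (M = -1 - 24 = -25)
w(L) = 15 - L (w(L) = 4 - (L - 11) = 4 - (-11 + L) = 4 + (11 - L) = 15 - L)
E(r) = -10 (E(r) = ((-4 + r) - 6) - r = (-10 + r) - r = -10)
E(w(M))² = (-10)² = 100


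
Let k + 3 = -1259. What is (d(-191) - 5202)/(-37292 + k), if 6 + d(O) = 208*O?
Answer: 22468/19277 ≈ 1.1655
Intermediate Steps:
k = -1262 (k = -3 - 1259 = -1262)
d(O) = -6 + 208*O
(d(-191) - 5202)/(-37292 + k) = ((-6 + 208*(-191)) - 5202)/(-37292 - 1262) = ((-6 - 39728) - 5202)/(-38554) = (-39734 - 5202)*(-1/38554) = -44936*(-1/38554) = 22468/19277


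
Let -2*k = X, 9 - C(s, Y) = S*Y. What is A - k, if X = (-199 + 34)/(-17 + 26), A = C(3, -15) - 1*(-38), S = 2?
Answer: 407/6 ≈ 67.833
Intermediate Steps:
C(s, Y) = 9 - 2*Y
A = 77 (A = (9 - 2*(-15)) - 1*(-38) = (9 + 30) + 38 = 39 + 38 = 77)
X = -55/3 (X = -165/9 = -165*⅑ = -55/3 ≈ -18.333)
k = 55/6 (k = -½*(-55/3) = 55/6 ≈ 9.1667)
A - k = 77 - 1*55/6 = 77 - 55/6 = 407/6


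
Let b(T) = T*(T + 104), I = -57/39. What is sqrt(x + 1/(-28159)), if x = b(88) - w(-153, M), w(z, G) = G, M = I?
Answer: 4*sqrt(141521571752730)/366067 ≈ 129.99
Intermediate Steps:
I = -19/13 (I = -57*1/39 = -19/13 ≈ -1.4615)
M = -19/13 ≈ -1.4615
b(T) = T*(104 + T)
x = 219667/13 (x = 88*(104 + 88) - 1*(-19/13) = 88*192 + 19/13 = 16896 + 19/13 = 219667/13 ≈ 16897.)
sqrt(x + 1/(-28159)) = sqrt(219667/13 + 1/(-28159)) = sqrt(219667/13 - 1/28159) = sqrt(6185603040/366067) = 4*sqrt(141521571752730)/366067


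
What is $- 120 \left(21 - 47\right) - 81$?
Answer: $3039$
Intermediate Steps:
$- 120 \left(21 - 47\right) - 81 = \left(-120\right) \left(-26\right) - 81 = 3120 - 81 = 3039$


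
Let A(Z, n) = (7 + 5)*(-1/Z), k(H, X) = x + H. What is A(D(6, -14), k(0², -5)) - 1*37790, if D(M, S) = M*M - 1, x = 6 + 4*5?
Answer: -1322662/35 ≈ -37790.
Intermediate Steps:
x = 26 (x = 6 + 20 = 26)
D(M, S) = -1 + M² (D(M, S) = M² - 1 = -1 + M²)
k(H, X) = 26 + H
A(Z, n) = -12/Z (A(Z, n) = 12*(-1/Z) = -12/Z)
A(D(6, -14), k(0², -5)) - 1*37790 = -12/(-1 + 6²) - 1*37790 = -12/(-1 + 36) - 37790 = -12/35 - 37790 = -1322662/35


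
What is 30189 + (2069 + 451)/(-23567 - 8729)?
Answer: 121872678/4037 ≈ 30189.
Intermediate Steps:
30189 + (2069 + 451)/(-23567 - 8729) = 30189 + 2520/(-32296) = 30189 + 2520*(-1/32296) = 30189 - 315/4037 = 121872678/4037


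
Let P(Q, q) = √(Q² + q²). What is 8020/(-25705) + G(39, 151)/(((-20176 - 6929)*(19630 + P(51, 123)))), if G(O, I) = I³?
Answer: -131536563174521/413023040344245 + 3442951*√1970/3481358700950 ≈ -0.31843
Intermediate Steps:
8020/(-25705) + G(39, 151)/(((-20176 - 6929)*(19630 + P(51, 123)))) = 8020/(-25705) + 151³/(((-20176 - 6929)*(19630 + √(51² + 123²)))) = 8020*(-1/25705) + 3442951/((-27105*(19630 + √(2601 + 15129)))) = -1604/5141 + 3442951/((-27105*(19630 + √17730))) = -1604/5141 + 3442951/((-27105*(19630 + 3*√1970))) = -1604/5141 + 3442951/(-532071150 - 81315*√1970)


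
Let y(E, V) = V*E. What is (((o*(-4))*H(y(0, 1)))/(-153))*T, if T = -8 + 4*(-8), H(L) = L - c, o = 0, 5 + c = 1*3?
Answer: 0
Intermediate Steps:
c = -2 (c = -5 + 1*3 = -5 + 3 = -2)
y(E, V) = E*V
H(L) = 2 + L (H(L) = L - 1*(-2) = L + 2 = 2 + L)
T = -40 (T = -8 - 32 = -40)
(((o*(-4))*H(y(0, 1)))/(-153))*T = (((0*(-4))*(2 + 0*1))/(-153))*(-40) = ((0*(2 + 0))*(-1/153))*(-40) = ((0*2)*(-1/153))*(-40) = (0*(-1/153))*(-40) = 0*(-40) = 0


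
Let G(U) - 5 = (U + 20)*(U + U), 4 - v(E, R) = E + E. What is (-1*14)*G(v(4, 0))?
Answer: 1722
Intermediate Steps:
v(E, R) = 4 - 2*E (v(E, R) = 4 - (E + E) = 4 - 2*E)
G(U) = 5 + 2*U*(20 + U) (G(U) = 5 + (U + 20)*(U + U) = 5 + (20 + U)*(2*U) = 5 + 2*U*(20 + U))
(-1*14)*G(v(4, 0)) = (-1*14)*(5 + 2*(4 - 2*4)² + 40*(4 - 2*4)) = -14*(5 + 2*(4 - 8)² + 40*(4 - 8)) = -14*(5 + 2*(-4)² + 40*(-4)) = -14*(5 + 2*16 - 160) = -14*(5 + 32 - 160) = -14*(-123) = 1722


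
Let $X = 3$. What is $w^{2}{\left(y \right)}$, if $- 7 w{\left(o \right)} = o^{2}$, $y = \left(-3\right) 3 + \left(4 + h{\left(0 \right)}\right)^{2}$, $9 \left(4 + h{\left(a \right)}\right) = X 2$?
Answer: $\frac{717409}{6561} \approx 109.34$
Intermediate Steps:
$h{\left(a \right)} = - \frac{10}{3}$ ($h{\left(a \right)} = -4 + \frac{3 \cdot 2}{9} = -4 + \frac{1}{9} \cdot 6 = -4 + \frac{2}{3} = - \frac{10}{3}$)
$y = - \frac{77}{9}$ ($y = \left(-3\right) 3 + \left(4 - \frac{10}{3}\right)^{2} = -9 + \left(\frac{2}{3}\right)^{2} = -9 + \frac{4}{9} = - \frac{77}{9} \approx -8.5556$)
$w{\left(o \right)} = - \frac{o^{2}}{7}$
$w^{2}{\left(y \right)} = \left(- \frac{\left(- \frac{77}{9}\right)^{2}}{7}\right)^{2} = \left(\left(- \frac{1}{7}\right) \frac{5929}{81}\right)^{2} = \left(- \frac{847}{81}\right)^{2} = \frac{717409}{6561}$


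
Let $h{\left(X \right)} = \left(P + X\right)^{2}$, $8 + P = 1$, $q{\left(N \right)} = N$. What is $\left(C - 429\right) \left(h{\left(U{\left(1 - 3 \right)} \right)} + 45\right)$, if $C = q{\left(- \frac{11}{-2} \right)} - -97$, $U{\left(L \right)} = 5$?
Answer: $- \frac{31997}{2} \approx -15999.0$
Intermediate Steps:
$P = -7$ ($P = -8 + 1 = -7$)
$h{\left(X \right)} = \left(-7 + X\right)^{2}$
$C = \frac{205}{2}$ ($C = - \frac{11}{-2} - -97 = \left(-11\right) \left(- \frac{1}{2}\right) + 97 = \frac{11}{2} + 97 = \frac{205}{2} \approx 102.5$)
$\left(C - 429\right) \left(h{\left(U{\left(1 - 3 \right)} \right)} + 45\right) = \left(\frac{205}{2} - 429\right) \left(\left(-7 + 5\right)^{2} + 45\right) = - \frac{653 \left(\left(-2\right)^{2} + 45\right)}{2} = - \frac{653 \left(4 + 45\right)}{2} = \left(- \frac{653}{2}\right) 49 = - \frac{31997}{2}$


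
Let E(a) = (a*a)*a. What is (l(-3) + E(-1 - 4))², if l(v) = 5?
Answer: 14400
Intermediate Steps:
E(a) = a³ (E(a) = a²*a = a³)
(l(-3) + E(-1 - 4))² = (5 + (-1 - 4)³)² = (5 + (-5)³)² = (5 - 125)² = (-120)² = 14400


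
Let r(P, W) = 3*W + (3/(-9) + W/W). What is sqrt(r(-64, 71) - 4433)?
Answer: I*sqrt(37974)/3 ≈ 64.956*I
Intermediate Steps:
r(P, W) = 2/3 + 3*W (r(P, W) = 3*W + (3*(-1/9) + 1) = 3*W + (-1/3 + 1) = 3*W + 2/3 = 2/3 + 3*W)
sqrt(r(-64, 71) - 4433) = sqrt((2/3 + 3*71) - 4433) = sqrt((2/3 + 213) - 4433) = sqrt(641/3 - 4433) = sqrt(-12658/3) = I*sqrt(37974)/3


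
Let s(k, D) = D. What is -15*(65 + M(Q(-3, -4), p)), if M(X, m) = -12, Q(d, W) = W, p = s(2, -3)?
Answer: -795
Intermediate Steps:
p = -3
-15*(65 + M(Q(-3, -4), p)) = -15*(65 - 12) = -15*53 = -795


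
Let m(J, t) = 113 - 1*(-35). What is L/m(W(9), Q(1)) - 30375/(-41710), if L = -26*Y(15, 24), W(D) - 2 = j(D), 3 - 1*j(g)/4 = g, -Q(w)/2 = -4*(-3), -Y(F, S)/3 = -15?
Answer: -1107630/154327 ≈ -7.1772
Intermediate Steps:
Y(F, S) = 45 (Y(F, S) = -3*(-15) = 45)
Q(w) = -24 (Q(w) = -(-8)*(-3) = -2*12 = -24)
j(g) = 12 - 4*g
W(D) = 14 - 4*D (W(D) = 2 + (12 - 4*D) = 14 - 4*D)
L = -1170 (L = -26*45 = -1170)
m(J, t) = 148 (m(J, t) = 113 + 35 = 148)
L/m(W(9), Q(1)) - 30375/(-41710) = -1170/148 - 30375/(-41710) = -1170*1/148 - 30375*(-1/41710) = -585/74 + 6075/8342 = -1107630/154327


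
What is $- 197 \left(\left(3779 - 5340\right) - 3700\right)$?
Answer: $1036417$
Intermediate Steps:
$- 197 \left(\left(3779 - 5340\right) - 3700\right) = - 197 \left(-1561 - 3700\right) = \left(-197\right) \left(-5261\right) = 1036417$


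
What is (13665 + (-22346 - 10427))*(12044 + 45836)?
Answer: -1105971040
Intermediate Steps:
(13665 + (-22346 - 10427))*(12044 + 45836) = (13665 - 32773)*57880 = -19108*57880 = -1105971040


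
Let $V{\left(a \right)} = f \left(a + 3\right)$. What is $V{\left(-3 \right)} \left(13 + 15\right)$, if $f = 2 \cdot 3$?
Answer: $0$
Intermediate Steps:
$f = 6$
$V{\left(a \right)} = 18 + 6 a$ ($V{\left(a \right)} = 6 \left(a + 3\right) = 6 \left(3 + a\right) = 18 + 6 a$)
$V{\left(-3 \right)} \left(13 + 15\right) = \left(18 + 6 \left(-3\right)\right) \left(13 + 15\right) = \left(18 - 18\right) 28 = 0 \cdot 28 = 0$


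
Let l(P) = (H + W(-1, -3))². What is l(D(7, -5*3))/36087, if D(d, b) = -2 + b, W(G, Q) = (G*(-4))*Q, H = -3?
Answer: 75/12029 ≈ 0.0062349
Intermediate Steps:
W(G, Q) = -4*G*Q (W(G, Q) = (-4*G)*Q = -4*G*Q)
l(P) = 225 (l(P) = (-3 - 4*(-1)*(-3))² = (-3 - 12)² = (-15)² = 225)
l(D(7, -5*3))/36087 = 225/36087 = 225*(1/36087) = 75/12029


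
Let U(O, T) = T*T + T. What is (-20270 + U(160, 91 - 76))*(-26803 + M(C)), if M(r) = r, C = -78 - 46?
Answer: 539347810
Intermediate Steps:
U(O, T) = T + T² (U(O, T) = T² + T = T + T²)
C = -124
(-20270 + U(160, 91 - 76))*(-26803 + M(C)) = (-20270 + (91 - 76)*(1 + (91 - 76)))*(-26803 - 124) = (-20270 + 15*(1 + 15))*(-26927) = (-20270 + 15*16)*(-26927) = (-20270 + 240)*(-26927) = -20030*(-26927) = 539347810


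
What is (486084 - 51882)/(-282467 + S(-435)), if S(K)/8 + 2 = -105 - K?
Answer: -144734/93281 ≈ -1.5516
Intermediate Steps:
S(K) = -856 - 8*K (S(K) = -16 + 8*(-105 - K) = -16 + (-840 - 8*K) = -856 - 8*K)
(486084 - 51882)/(-282467 + S(-435)) = (486084 - 51882)/(-282467 + (-856 - 8*(-435))) = 434202/(-282467 + (-856 + 3480)) = 434202/(-282467 + 2624) = 434202/(-279843) = 434202*(-1/279843) = -144734/93281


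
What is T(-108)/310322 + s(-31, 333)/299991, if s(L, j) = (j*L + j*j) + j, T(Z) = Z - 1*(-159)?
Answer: 10442159673/31031269034 ≈ 0.33650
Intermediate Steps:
T(Z) = 159 + Z (T(Z) = Z + 159 = 159 + Z)
s(L, j) = j + j**2 + L*j (s(L, j) = (L*j + j**2) + j = (j**2 + L*j) + j = j + j**2 + L*j)
T(-108)/310322 + s(-31, 333)/299991 = (159 - 108)/310322 + (333*(1 - 31 + 333))/299991 = 51*(1/310322) + (333*303)*(1/299991) = 51/310322 + 100899*(1/299991) = 51/310322 + 33633/99997 = 10442159673/31031269034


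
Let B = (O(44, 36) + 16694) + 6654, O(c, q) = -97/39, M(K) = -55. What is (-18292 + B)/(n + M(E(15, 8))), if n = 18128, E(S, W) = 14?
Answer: 17917/64077 ≈ 0.27962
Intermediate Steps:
O(c, q) = -97/39 (O(c, q) = -97*1/39 = -97/39)
B = 910475/39 (B = (-97/39 + 16694) + 6654 = 650969/39 + 6654 = 910475/39 ≈ 23346.)
(-18292 + B)/(n + M(E(15, 8))) = (-18292 + 910475/39)/(18128 - 55) = (197087/39)/18073 = (197087/39)*(1/18073) = 17917/64077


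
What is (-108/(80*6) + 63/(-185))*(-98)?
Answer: 41013/740 ≈ 55.423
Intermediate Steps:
(-108/(80*6) + 63/(-185))*(-98) = (-108/480 + 63*(-1/185))*(-98) = (-108*1/480 - 63/185)*(-98) = (-9/40 - 63/185)*(-98) = -837/1480*(-98) = 41013/740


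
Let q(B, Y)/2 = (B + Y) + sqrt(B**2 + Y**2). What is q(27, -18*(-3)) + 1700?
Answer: 1862 + 54*sqrt(5) ≈ 1982.7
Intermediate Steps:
q(B, Y) = 2*B + 2*Y + 2*sqrt(B**2 + Y**2) (q(B, Y) = 2*((B + Y) + sqrt(B**2 + Y**2)) = 2*(B + Y + sqrt(B**2 + Y**2)) = 2*B + 2*Y + 2*sqrt(B**2 + Y**2))
q(27, -18*(-3)) + 1700 = (2*27 + 2*(-18*(-3)) + 2*sqrt(27**2 + (-18*(-3))**2)) + 1700 = (54 + 2*54 + 2*sqrt(729 + 54**2)) + 1700 = (54 + 108 + 2*sqrt(729 + 2916)) + 1700 = (54 + 108 + 2*sqrt(3645)) + 1700 = (54 + 108 + 2*(27*sqrt(5))) + 1700 = (54 + 108 + 54*sqrt(5)) + 1700 = (162 + 54*sqrt(5)) + 1700 = 1862 + 54*sqrt(5)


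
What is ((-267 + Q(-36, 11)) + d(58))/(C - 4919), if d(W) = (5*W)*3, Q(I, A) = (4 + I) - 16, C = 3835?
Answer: -555/1084 ≈ -0.51199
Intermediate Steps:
Q(I, A) = -12 + I
d(W) = 15*W
((-267 + Q(-36, 11)) + d(58))/(C - 4919) = ((-267 + (-12 - 36)) + 15*58)/(3835 - 4919) = ((-267 - 48) + 870)/(-1084) = (-315 + 870)*(-1/1084) = 555*(-1/1084) = -555/1084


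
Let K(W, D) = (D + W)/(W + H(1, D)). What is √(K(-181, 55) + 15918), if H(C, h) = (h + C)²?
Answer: 6*√429000005/985 ≈ 126.17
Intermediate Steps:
H(C, h) = (C + h)²
K(W, D) = (D + W)/(W + (1 + D)²)
√(K(-181, 55) + 15918) = √((55 - 181)/(-181 + (1 + 55)²) + 15918) = √(-126/(-181 + 56²) + 15918) = √(-126/(-181 + 3136) + 15918) = √(-126/2955 + 15918) = √((1/2955)*(-126) + 15918) = √(-42/985 + 15918) = √(15679188/985) = 6*√429000005/985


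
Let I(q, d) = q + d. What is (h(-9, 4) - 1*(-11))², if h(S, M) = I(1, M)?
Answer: 256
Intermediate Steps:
I(q, d) = d + q
h(S, M) = 1 + M (h(S, M) = M + 1 = 1 + M)
(h(-9, 4) - 1*(-11))² = ((1 + 4) - 1*(-11))² = (5 + 11)² = 16² = 256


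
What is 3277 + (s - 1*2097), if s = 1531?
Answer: 2711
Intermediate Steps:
3277 + (s - 1*2097) = 3277 + (1531 - 1*2097) = 3277 + (1531 - 2097) = 3277 - 566 = 2711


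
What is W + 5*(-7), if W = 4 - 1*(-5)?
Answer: -26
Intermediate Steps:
W = 9 (W = 4 + 5 = 9)
W + 5*(-7) = 9 + 5*(-7) = 9 - 35 = -26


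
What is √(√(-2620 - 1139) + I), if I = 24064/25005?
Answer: √(601720320 + 625250025*I*√3759)/25005 ≈ 5.5804 + 5.4934*I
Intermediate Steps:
I = 24064/25005 (I = 24064*(1/25005) = 24064/25005 ≈ 0.96237)
√(√(-2620 - 1139) + I) = √(√(-2620 - 1139) + 24064/25005) = √(√(-3759) + 24064/25005) = √(I*√3759 + 24064/25005) = √(24064/25005 + I*√3759)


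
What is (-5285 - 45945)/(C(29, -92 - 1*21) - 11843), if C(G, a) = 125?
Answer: 25615/5859 ≈ 4.3719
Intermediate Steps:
(-5285 - 45945)/(C(29, -92 - 1*21) - 11843) = (-5285 - 45945)/(125 - 11843) = -51230/(-11718) = -51230*(-1/11718) = 25615/5859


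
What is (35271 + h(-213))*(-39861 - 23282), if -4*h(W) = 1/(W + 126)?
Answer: -775036693187/348 ≈ -2.2271e+9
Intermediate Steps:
h(W) = -1/(4*(126 + W)) (h(W) = -1/(4*(W + 126)) = -1/(4*(126 + W)))
(35271 + h(-213))*(-39861 - 23282) = (35271 - 1/(504 + 4*(-213)))*(-39861 - 23282) = (35271 - 1/(504 - 852))*(-63143) = (35271 - 1/(-348))*(-63143) = (35271 - 1*(-1/348))*(-63143) = (35271 + 1/348)*(-63143) = (12274309/348)*(-63143) = -775036693187/348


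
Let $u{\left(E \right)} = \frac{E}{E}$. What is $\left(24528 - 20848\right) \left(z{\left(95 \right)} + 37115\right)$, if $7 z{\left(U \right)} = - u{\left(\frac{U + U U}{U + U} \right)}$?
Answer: $\frac{956078720}{7} \approx 1.3658 \cdot 10^{8}$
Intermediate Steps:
$u{\left(E \right)} = 1$
$z{\left(U \right)} = - \frac{1}{7}$ ($z{\left(U \right)} = \frac{\left(-1\right) 1}{7} = \frac{1}{7} \left(-1\right) = - \frac{1}{7}$)
$\left(24528 - 20848\right) \left(z{\left(95 \right)} + 37115\right) = \left(24528 - 20848\right) \left(- \frac{1}{7} + 37115\right) = 3680 \cdot \frac{259804}{7} = \frac{956078720}{7}$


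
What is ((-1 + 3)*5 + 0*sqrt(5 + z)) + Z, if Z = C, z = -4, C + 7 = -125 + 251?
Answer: 129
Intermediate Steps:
C = 119 (C = -7 + (-125 + 251) = -7 + 126 = 119)
Z = 119
((-1 + 3)*5 + 0*sqrt(5 + z)) + Z = ((-1 + 3)*5 + 0*sqrt(5 - 4)) + 119 = (2*5 + 0*sqrt(1)) + 119 = (10 + 0*1) + 119 = (10 + 0) + 119 = 10 + 119 = 129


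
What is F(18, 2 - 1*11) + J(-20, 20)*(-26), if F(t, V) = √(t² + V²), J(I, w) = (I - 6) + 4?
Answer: 572 + 9*√5 ≈ 592.13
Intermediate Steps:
J(I, w) = -2 + I (J(I, w) = (-6 + I) + 4 = -2 + I)
F(t, V) = √(V² + t²)
F(18, 2 - 1*11) + J(-20, 20)*(-26) = √((2 - 1*11)² + 18²) + (-2 - 20)*(-26) = √((2 - 11)² + 324) - 22*(-26) = √((-9)² + 324) + 572 = √(81 + 324) + 572 = √405 + 572 = 9*√5 + 572 = 572 + 9*√5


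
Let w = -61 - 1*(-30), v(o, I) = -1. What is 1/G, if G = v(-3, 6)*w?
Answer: 1/31 ≈ 0.032258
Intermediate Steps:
w = -31 (w = -61 + 30 = -31)
G = 31 (G = -1*(-31) = 31)
1/G = 1/31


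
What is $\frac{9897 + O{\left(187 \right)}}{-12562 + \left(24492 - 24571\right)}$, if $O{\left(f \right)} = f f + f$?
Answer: $- \frac{45053}{12641} \approx -3.564$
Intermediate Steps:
$O{\left(f \right)} = f + f^{2}$ ($O{\left(f \right)} = f^{2} + f = f + f^{2}$)
$\frac{9897 + O{\left(187 \right)}}{-12562 + \left(24492 - 24571\right)} = \frac{9897 + 187 \left(1 + 187\right)}{-12562 + \left(24492 - 24571\right)} = \frac{9897 + 187 \cdot 188}{-12562 - 79} = \frac{9897 + 35156}{-12641} = 45053 \left(- \frac{1}{12641}\right) = - \frac{45053}{12641}$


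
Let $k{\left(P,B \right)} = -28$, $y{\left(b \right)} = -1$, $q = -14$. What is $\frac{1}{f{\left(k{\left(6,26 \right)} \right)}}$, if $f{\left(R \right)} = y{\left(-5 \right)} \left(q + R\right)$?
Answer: $\frac{1}{42} \approx 0.02381$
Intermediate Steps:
$f{\left(R \right)} = 14 - R$ ($f{\left(R \right)} = - (-14 + R) = 14 - R$)
$\frac{1}{f{\left(k{\left(6,26 \right)} \right)}} = \frac{1}{14 - -28} = \frac{1}{14 + 28} = \frac{1}{42}$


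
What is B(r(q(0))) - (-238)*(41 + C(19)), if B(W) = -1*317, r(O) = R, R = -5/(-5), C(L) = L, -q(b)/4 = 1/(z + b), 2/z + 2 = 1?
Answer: 13963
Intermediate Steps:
z = -2 (z = 2/(-2 + 1) = 2/(-1) = 2*(-1) = -2)
q(b) = -4/(-2 + b)
R = 1 (R = -5*(-⅕) = 1)
r(O) = 1
B(W) = -317
B(r(q(0))) - (-238)*(41 + C(19)) = -317 - (-238)*(41 + 19) = -317 - (-238)*60 = -317 - 1*(-14280) = -317 + 14280 = 13963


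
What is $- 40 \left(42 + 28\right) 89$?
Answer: $-249200$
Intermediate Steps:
$- 40 \left(42 + 28\right) 89 = \left(-40\right) 70 \cdot 89 = \left(-2800\right) 89 = -249200$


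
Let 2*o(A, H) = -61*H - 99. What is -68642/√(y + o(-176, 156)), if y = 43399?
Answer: -68642*√154366/77183 ≈ -349.42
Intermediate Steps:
o(A, H) = -99/2 - 61*H/2 (o(A, H) = (-61*H - 99)/2 = (-99 - 61*H)/2 = -99/2 - 61*H/2)
-68642/√(y + o(-176, 156)) = -68642/√(43399 + (-99/2 - 61/2*156)) = -68642/√(43399 + (-99/2 - 4758)) = -68642/√(43399 - 9615/2) = -68642*√154366/77183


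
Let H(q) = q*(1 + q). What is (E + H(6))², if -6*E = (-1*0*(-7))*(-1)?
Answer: 1764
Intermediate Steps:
E = 0 (E = --1*0*(-7)*(-1)/6 = -0*(-7)*(-1)/6 = -0*(-1) = -⅙*0 = 0)
(E + H(6))² = (0 + 6*(1 + 6))² = (0 + 6*7)² = (0 + 42)² = 42² = 1764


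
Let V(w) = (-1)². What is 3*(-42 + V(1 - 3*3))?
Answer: -123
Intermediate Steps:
V(w) = 1
3*(-42 + V(1 - 3*3)) = 3*(-42 + 1) = 3*(-41) = -123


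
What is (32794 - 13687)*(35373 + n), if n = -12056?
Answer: 445517919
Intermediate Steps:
(32794 - 13687)*(35373 + n) = (32794 - 13687)*(35373 - 12056) = 19107*23317 = 445517919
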